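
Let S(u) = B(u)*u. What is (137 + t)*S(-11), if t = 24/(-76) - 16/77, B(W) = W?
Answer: 2196315/133 ≈ 16514.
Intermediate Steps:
S(u) = u**2 (S(u) = u*u = u**2)
t = -766/1463 (t = 24*(-1/76) - 16*1/77 = -6/19 - 16/77 = -766/1463 ≈ -0.52358)
(137 + t)*S(-11) = (137 - 766/1463)*(-11)**2 = (199665/1463)*121 = 2196315/133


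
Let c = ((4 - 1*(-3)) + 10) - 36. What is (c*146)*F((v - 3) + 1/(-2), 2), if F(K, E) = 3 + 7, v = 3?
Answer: -27740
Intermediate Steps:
F(K, E) = 10
c = -19 (c = ((4 + 3) + 10) - 36 = (7 + 10) - 36 = 17 - 36 = -19)
(c*146)*F((v - 3) + 1/(-2), 2) = -19*146*10 = -2774*10 = -27740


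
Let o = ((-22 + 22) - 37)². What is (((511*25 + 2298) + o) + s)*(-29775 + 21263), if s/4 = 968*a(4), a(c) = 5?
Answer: -304746624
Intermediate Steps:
s = 19360 (s = 4*(968*5) = 4*4840 = 19360)
o = 1369 (o = (0 - 37)² = (-37)² = 1369)
(((511*25 + 2298) + o) + s)*(-29775 + 21263) = (((511*25 + 2298) + 1369) + 19360)*(-29775 + 21263) = (((12775 + 2298) + 1369) + 19360)*(-8512) = ((15073 + 1369) + 19360)*(-8512) = (16442 + 19360)*(-8512) = 35802*(-8512) = -304746624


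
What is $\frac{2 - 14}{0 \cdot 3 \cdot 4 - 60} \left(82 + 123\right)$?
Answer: $41$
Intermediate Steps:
$\frac{2 - 14}{0 \cdot 3 \cdot 4 - 60} \left(82 + 123\right) = - \frac{12}{0 \cdot 4 - 60} \cdot 205 = - \frac{12}{0 - 60} \cdot 205 = - \frac{12}{-60} \cdot 205 = \left(-12\right) \left(- \frac{1}{60}\right) 205 = \frac{1}{5} \cdot 205 = 41$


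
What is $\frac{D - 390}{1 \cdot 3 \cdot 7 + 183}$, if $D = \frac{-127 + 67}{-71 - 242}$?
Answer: $- \frac{20335}{10642} \approx -1.9108$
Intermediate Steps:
$D = \frac{60}{313}$ ($D = - \frac{60}{-313} = \left(-60\right) \left(- \frac{1}{313}\right) = \frac{60}{313} \approx 0.19169$)
$\frac{D - 390}{1 \cdot 3 \cdot 7 + 183} = \frac{\frac{60}{313} - 390}{1 \cdot 3 \cdot 7 + 183} = - \frac{122010}{313 \left(3 \cdot 7 + 183\right)} = - \frac{122010}{313 \left(21 + 183\right)} = - \frac{122010}{313 \cdot 204} = \left(- \frac{122010}{313}\right) \frac{1}{204} = - \frac{20335}{10642}$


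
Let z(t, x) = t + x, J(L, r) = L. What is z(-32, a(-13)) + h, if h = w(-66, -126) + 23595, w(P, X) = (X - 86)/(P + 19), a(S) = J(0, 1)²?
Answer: 1107673/47 ≈ 23568.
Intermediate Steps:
a(S) = 0 (a(S) = 0² = 0)
w(P, X) = (-86 + X)/(19 + P)
h = 1109177/47 (h = (-86 - 126)/(19 - 66) + 23595 = -212/(-47) + 23595 = -1/47*(-212) + 23595 = 212/47 + 23595 = 1109177/47 ≈ 23600.)
z(-32, a(-13)) + h = (-32 + 0) + 1109177/47 = -32 + 1109177/47 = 1107673/47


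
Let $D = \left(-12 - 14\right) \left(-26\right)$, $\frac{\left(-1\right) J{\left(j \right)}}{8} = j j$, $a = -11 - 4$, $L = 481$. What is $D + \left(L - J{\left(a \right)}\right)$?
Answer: $2957$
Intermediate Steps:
$a = -15$
$J{\left(j \right)} = - 8 j^{2}$ ($J{\left(j \right)} = - 8 j j = - 8 j^{2}$)
$D = 676$ ($D = \left(-26\right) \left(-26\right) = 676$)
$D + \left(L - J{\left(a \right)}\right) = 676 - \left(-481 - 8 \left(-15\right)^{2}\right) = 676 - \left(-481 - 1800\right) = 676 + \left(481 - -1800\right) = 676 + \left(481 + 1800\right) = 676 + 2281 = 2957$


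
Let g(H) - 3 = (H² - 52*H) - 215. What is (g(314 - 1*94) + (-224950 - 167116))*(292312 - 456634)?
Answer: 58386564396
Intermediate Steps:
g(H) = -212 + H² - 52*H (g(H) = 3 + ((H² - 52*H) - 215) = 3 + (-215 + H² - 52*H) = -212 + H² - 52*H)
(g(314 - 1*94) + (-224950 - 167116))*(292312 - 456634) = ((-212 + (314 - 1*94)² - 52*(314 - 1*94)) + (-224950 - 167116))*(292312 - 456634) = ((-212 + (314 - 94)² - 52*(314 - 94)) - 392066)*(-164322) = ((-212 + 220² - 52*220) - 392066)*(-164322) = ((-212 + 48400 - 11440) - 392066)*(-164322) = (36748 - 392066)*(-164322) = -355318*(-164322) = 58386564396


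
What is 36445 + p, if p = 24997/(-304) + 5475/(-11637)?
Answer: 42879008957/1179216 ≈ 36362.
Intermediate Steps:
p = -97518163/1179216 (p = 24997*(-1/304) + 5475*(-1/11637) = -24997/304 - 1825/3879 = -97518163/1179216 ≈ -82.698)
36445 + p = 36445 - 97518163/1179216 = 42879008957/1179216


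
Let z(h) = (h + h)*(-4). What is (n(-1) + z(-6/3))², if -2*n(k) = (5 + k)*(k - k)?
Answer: 256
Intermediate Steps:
n(k) = 0 (n(k) = -(5 + k)*(k - k)/2 = -(5 + k)*0/2 = -½*0 = 0)
z(h) = -8*h (z(h) = (2*h)*(-4) = -8*h)
(n(-1) + z(-6/3))² = (0 - (-48)/3)² = (0 - 8*(-2))² = (0 + 16)² = 16² = 256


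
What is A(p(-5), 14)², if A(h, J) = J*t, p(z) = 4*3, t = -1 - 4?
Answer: 4900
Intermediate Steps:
t = -5
p(z) = 12
A(h, J) = -5*J (A(h, J) = J*(-5) = -5*J)
A(p(-5), 14)² = (-5*14)² = (-70)² = 4900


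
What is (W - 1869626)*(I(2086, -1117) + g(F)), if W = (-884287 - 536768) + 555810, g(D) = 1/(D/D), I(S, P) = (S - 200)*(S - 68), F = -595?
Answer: -10408779547579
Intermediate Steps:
I(S, P) = (-200 + S)*(-68 + S)
g(D) = 1 (g(D) = 1/1 = 1)
W = -865245 (W = -1421055 + 555810 = -865245)
(W - 1869626)*(I(2086, -1117) + g(F)) = (-865245 - 1869626)*((13600 + 2086² - 268*2086) + 1) = -2734871*((13600 + 4351396 - 559048) + 1) = -2734871*(3805948 + 1) = -2734871*3805949 = -10408779547579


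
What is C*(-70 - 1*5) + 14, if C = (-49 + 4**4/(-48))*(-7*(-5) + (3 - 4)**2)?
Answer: 146714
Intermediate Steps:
C = -1956 (C = (-49 + 256*(-1/48))*(35 + (-1)**2) = (-49 - 16/3)*(35 + 1) = -163/3*36 = -1956)
C*(-70 - 1*5) + 14 = -1956*(-70 - 1*5) + 14 = -1956*(-70 - 5) + 14 = -1956*(-75) + 14 = 146700 + 14 = 146714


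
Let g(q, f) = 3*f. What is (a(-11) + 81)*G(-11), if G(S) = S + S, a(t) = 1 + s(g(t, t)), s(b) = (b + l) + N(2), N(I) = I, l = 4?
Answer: -1210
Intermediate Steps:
s(b) = 6 + b (s(b) = (b + 4) + 2 = (4 + b) + 2 = 6 + b)
a(t) = 7 + 3*t (a(t) = 1 + (6 + 3*t) = 7 + 3*t)
G(S) = 2*S
(a(-11) + 81)*G(-11) = ((7 + 3*(-11)) + 81)*(2*(-11)) = ((7 - 33) + 81)*(-22) = (-26 + 81)*(-22) = 55*(-22) = -1210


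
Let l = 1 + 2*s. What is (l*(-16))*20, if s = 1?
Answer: -960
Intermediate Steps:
l = 3 (l = 1 + 2*1 = 1 + 2 = 3)
(l*(-16))*20 = (3*(-16))*20 = -48*20 = -960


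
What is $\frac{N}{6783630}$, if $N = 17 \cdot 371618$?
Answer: $\frac{3158753}{3391815} \approx 0.93129$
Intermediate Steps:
$N = 6317506$
$\frac{N}{6783630} = \frac{6317506}{6783630} = 6317506 \cdot \frac{1}{6783630} = \frac{3158753}{3391815}$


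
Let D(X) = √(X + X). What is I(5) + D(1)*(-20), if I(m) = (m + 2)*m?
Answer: 35 - 20*√2 ≈ 6.7157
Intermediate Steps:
D(X) = √2*√X (D(X) = √(2*X) = √2*√X)
I(m) = m*(2 + m) (I(m) = (2 + m)*m = m*(2 + m))
I(5) + D(1)*(-20) = 5*(2 + 5) + (√2*√1)*(-20) = 5*7 + (√2*1)*(-20) = 35 + √2*(-20) = 35 - 20*√2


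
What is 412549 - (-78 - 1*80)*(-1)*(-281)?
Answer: 456947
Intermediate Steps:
412549 - (-78 - 1*80)*(-1)*(-281) = 412549 - (-78 - 80)*(-1)*(-281) = 412549 - (-158*(-1))*(-281) = 412549 - 158*(-281) = 412549 - 1*(-44398) = 412549 + 44398 = 456947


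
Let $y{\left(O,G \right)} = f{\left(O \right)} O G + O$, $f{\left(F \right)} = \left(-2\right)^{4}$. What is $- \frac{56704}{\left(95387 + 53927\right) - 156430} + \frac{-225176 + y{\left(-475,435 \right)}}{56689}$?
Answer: $- \frac{5479183865}{100849731} \approx -54.33$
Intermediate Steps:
$f{\left(F \right)} = 16$
$y{\left(O,G \right)} = O + 16 G O$ ($y{\left(O,G \right)} = 16 O G + O = 16 G O + O = O + 16 G O$)
$- \frac{56704}{\left(95387 + 53927\right) - 156430} + \frac{-225176 + y{\left(-475,435 \right)}}{56689} = - \frac{56704}{\left(95387 + 53927\right) - 156430} + \frac{-225176 - 475 \left(1 + 16 \cdot 435\right)}{56689} = - \frac{56704}{149314 - 156430} + \left(-225176 - 475 \left(1 + 6960\right)\right) \frac{1}{56689} = - \frac{56704}{-7116} + \left(-225176 - 3306475\right) \frac{1}{56689} = \left(-56704\right) \left(- \frac{1}{7116}\right) + \left(-225176 - 3306475\right) \frac{1}{56689} = \frac{14176}{1779} - \frac{3531651}{56689} = - \frac{5479183865}{100849731}$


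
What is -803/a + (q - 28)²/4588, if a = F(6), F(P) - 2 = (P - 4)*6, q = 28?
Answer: -803/14 ≈ -57.357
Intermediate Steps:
F(P) = -22 + 6*P (F(P) = 2 + (P - 4)*6 = 2 + (-4 + P)*6 = 2 + (-24 + 6*P) = -22 + 6*P)
a = 14 (a = -22 + 6*6 = -22 + 36 = 14)
-803/a + (q - 28)²/4588 = -803/14 + (28 - 28)²/4588 = -803*1/14 + 0²*(1/4588) = -803/14 + 0*(1/4588) = -803/14 + 0 = -803/14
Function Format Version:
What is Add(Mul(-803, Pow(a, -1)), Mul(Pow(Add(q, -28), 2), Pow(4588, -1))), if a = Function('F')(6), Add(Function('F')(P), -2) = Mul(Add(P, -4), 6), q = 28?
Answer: Rational(-803, 14) ≈ -57.357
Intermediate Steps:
Function('F')(P) = Add(-22, Mul(6, P)) (Function('F')(P) = Add(2, Mul(Add(P, -4), 6)) = Add(2, Mul(Add(-4, P), 6)) = Add(2, Add(-24, Mul(6, P))) = Add(-22, Mul(6, P)))
a = 14 (a = Add(-22, Mul(6, 6)) = Add(-22, 36) = 14)
Add(Mul(-803, Pow(a, -1)), Mul(Pow(Add(q, -28), 2), Pow(4588, -1))) = Add(Mul(-803, Pow(14, -1)), Mul(Pow(Add(28, -28), 2), Pow(4588, -1))) = Add(Mul(-803, Rational(1, 14)), Mul(Pow(0, 2), Rational(1, 4588))) = Add(Rational(-803, 14), Mul(0, Rational(1, 4588))) = Add(Rational(-803, 14), 0) = Rational(-803, 14)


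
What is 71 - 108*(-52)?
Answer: 5687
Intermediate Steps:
71 - 108*(-52) = 71 + 5616 = 5687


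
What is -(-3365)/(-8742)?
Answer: -3365/8742 ≈ -0.38492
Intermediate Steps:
-(-3365)/(-8742) = -(-3365)*(-1)/8742 = -1*3365/8742 = -3365/8742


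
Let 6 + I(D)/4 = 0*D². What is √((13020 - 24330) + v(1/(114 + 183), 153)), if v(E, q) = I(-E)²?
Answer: I*√10734 ≈ 103.6*I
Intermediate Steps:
I(D) = -24 (I(D) = -24 + 4*(0*D²) = -24 + 4*0 = -24 + 0 = -24)
v(E, q) = 576 (v(E, q) = (-24)² = 576)
√((13020 - 24330) + v(1/(114 + 183), 153)) = √((13020 - 24330) + 576) = √(-11310 + 576) = √(-10734) = I*√10734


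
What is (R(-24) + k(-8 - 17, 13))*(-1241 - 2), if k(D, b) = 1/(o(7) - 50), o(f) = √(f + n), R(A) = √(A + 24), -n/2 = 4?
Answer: 62150/2501 + 1243*I/2501 ≈ 24.85 + 0.497*I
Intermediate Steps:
n = -8 (n = -2*4 = -8)
R(A) = √(24 + A)
o(f) = √(-8 + f) (o(f) = √(f - 8) = √(-8 + f))
k(D, b) = (-50 - I)/2501 (k(D, b) = 1/(√(-8 + 7) - 50) = 1/(√(-1) - 50) = 1/(I - 50) = 1/(-50 + I) = (-50 - I)/2501)
(R(-24) + k(-8 - 17, 13))*(-1241 - 2) = (√(24 - 24) + (-50/2501 - I/2501))*(-1241 - 2) = (√0 + (-50/2501 - I/2501))*(-1243) = (0 + (-50/2501 - I/2501))*(-1243) = (-50/2501 - I/2501)*(-1243) = 62150/2501 + 1243*I/2501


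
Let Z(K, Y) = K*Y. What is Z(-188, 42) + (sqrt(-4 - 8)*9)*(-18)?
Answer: -7896 - 324*I*sqrt(3) ≈ -7896.0 - 561.18*I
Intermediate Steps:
Z(-188, 42) + (sqrt(-4 - 8)*9)*(-18) = -188*42 + (sqrt(-4 - 8)*9)*(-18) = -7896 + (sqrt(-12)*9)*(-18) = -7896 + ((2*I*sqrt(3))*9)*(-18) = -7896 + (18*I*sqrt(3))*(-18) = -7896 - 324*I*sqrt(3)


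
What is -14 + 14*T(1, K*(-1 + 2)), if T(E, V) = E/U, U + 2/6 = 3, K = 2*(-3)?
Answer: -35/4 ≈ -8.7500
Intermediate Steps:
K = -6
U = 8/3 (U = -⅓ + 3 = 8/3 ≈ 2.6667)
T(E, V) = 3*E/8 (T(E, V) = E/(8/3) = E*(3/8) = 3*E/8)
-14 + 14*T(1, K*(-1 + 2)) = -14 + 14*((3/8)*1) = -14 + 14*(3/8) = -14 + 21/4 = -35/4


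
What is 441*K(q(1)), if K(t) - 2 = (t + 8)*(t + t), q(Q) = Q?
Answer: 8820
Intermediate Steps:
K(t) = 2 + 2*t*(8 + t) (K(t) = 2 + (t + 8)*(t + t) = 2 + (8 + t)*(2*t) = 2 + 2*t*(8 + t))
441*K(q(1)) = 441*(2 + 2*1² + 16*1) = 441*(2 + 2*1 + 16) = 441*(2 + 2 + 16) = 441*20 = 8820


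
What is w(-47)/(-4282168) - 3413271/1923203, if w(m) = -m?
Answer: -14616290242069/8235478344104 ≈ -1.7748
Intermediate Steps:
w(-47)/(-4282168) - 3413271/1923203 = -1*(-47)/(-4282168) - 3413271/1923203 = 47*(-1/4282168) - 3413271*1/1923203 = -47/4282168 - 3413271/1923203 = -14616290242069/8235478344104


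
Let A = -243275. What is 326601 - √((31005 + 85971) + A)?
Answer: 326601 - I*√126299 ≈ 3.266e+5 - 355.39*I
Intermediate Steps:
326601 - √((31005 + 85971) + A) = 326601 - √((31005 + 85971) - 243275) = 326601 - √(116976 - 243275) = 326601 - √(-126299) = 326601 - I*√126299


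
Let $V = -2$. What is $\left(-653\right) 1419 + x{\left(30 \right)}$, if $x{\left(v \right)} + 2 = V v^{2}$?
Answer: $-928409$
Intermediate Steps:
$x{\left(v \right)} = -2 - 2 v^{2}$
$\left(-653\right) 1419 + x{\left(30 \right)} = \left(-653\right) 1419 - \left(2 + 2 \cdot 30^{2}\right) = -926607 - 1802 = -928409$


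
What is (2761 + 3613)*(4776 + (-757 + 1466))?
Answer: 34961390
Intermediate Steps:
(2761 + 3613)*(4776 + (-757 + 1466)) = 6374*(4776 + 709) = 6374*5485 = 34961390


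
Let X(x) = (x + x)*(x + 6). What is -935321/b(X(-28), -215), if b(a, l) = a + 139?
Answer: -935321/1371 ≈ -682.22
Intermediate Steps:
X(x) = 2*x*(6 + x) (X(x) = (2*x)*(6 + x) = 2*x*(6 + x))
b(a, l) = 139 + a
-935321/b(X(-28), -215) = -935321/(139 + 2*(-28)*(6 - 28)) = -935321/(139 + 2*(-28)*(-22)) = -935321/(139 + 1232) = -935321/1371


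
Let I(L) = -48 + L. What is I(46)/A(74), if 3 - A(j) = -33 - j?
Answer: -1/55 ≈ -0.018182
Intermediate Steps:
A(j) = 36 + j (A(j) = 3 - (-33 - j) = 3 + (33 + j) = 36 + j)
I(46)/A(74) = (-48 + 46)/(36 + 74) = -2/110 = -2*1/110 = -1/55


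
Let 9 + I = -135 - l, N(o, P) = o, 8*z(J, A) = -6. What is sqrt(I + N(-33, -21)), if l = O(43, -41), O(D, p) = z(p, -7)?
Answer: I*sqrt(705)/2 ≈ 13.276*I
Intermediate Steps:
z(J, A) = -3/4 (z(J, A) = (1/8)*(-6) = -3/4)
O(D, p) = -3/4
l = -3/4 ≈ -0.75000
I = -573/4 (I = -9 + (-135 - 1*(-3/4)) = -9 + (-135 + 3/4) = -9 - 537/4 = -573/4 ≈ -143.25)
sqrt(I + N(-33, -21)) = sqrt(-573/4 - 33) = sqrt(-705/4) = I*sqrt(705)/2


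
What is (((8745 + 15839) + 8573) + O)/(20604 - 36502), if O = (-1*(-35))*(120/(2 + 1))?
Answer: -34557/15898 ≈ -2.1737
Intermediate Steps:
O = 1400 (O = 35*(120/3) = 35*((⅓)*120) = 35*40 = 1400)
(((8745 + 15839) + 8573) + O)/(20604 - 36502) = (((8745 + 15839) + 8573) + 1400)/(20604 - 36502) = ((24584 + 8573) + 1400)/(-15898) = (33157 + 1400)*(-1/15898) = 34557*(-1/15898) = -34557/15898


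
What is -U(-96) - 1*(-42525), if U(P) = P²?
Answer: 33309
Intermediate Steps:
-U(-96) - 1*(-42525) = -1*(-96)² - 1*(-42525) = -1*9216 + 42525 = -9216 + 42525 = 33309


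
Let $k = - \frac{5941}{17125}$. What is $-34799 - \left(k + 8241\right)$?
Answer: $- \frac{737054059}{17125} \approx -43040.0$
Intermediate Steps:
$k = - \frac{5941}{17125}$ ($k = \left(-5941\right) \frac{1}{17125} = - \frac{5941}{17125} \approx -0.34692$)
$-34799 - \left(k + 8241\right) = -34799 - \left(- \frac{5941}{17125} + 8241\right) = -34799 - \frac{141121184}{17125} = - \frac{737054059}{17125}$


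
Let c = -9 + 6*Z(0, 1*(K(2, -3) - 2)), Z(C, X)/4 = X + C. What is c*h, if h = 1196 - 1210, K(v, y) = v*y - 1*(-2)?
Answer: 2142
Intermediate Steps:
K(v, y) = 2 + v*y (K(v, y) = v*y + 2 = 2 + v*y)
h = -14
Z(C, X) = 4*C + 4*X (Z(C, X) = 4*(X + C) = 4*(C + X) = 4*C + 4*X)
c = -153 (c = -9 + 6*(4*0 + 4*(1*((2 + 2*(-3)) - 2))) = -9 + 6*(0 + 4*(1*((2 - 6) - 2))) = -9 + 6*(0 + 4*(1*(-4 - 2))) = -9 + 6*(0 + 4*(1*(-6))) = -9 + 6*(0 + 4*(-6)) = -9 + 6*(0 - 24) = -9 + 6*(-24) = -9 - 144 = -153)
c*h = -153*(-14) = 2142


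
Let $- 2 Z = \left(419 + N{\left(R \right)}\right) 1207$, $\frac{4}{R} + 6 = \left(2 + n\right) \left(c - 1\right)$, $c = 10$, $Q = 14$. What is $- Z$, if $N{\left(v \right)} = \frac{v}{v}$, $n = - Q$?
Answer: $253470$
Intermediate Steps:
$n = -14$ ($n = \left(-1\right) 14 = -14$)
$R = - \frac{2}{57}$ ($R = \frac{4}{-6 + \left(2 - 14\right) \left(10 - 1\right)} = \frac{4}{-6 - 108} = \frac{4}{-114} = 4 \left(- \frac{1}{114}\right) = - \frac{2}{57} \approx -0.035088$)
$N{\left(v \right)} = 1$
$Z = -253470$ ($Z = - \frac{\left(419 + 1\right) 1207}{2} = - \frac{420 \cdot 1207}{2} = \left(- \frac{1}{2}\right) 506940 = -253470$)
$- Z = \left(-1\right) \left(-253470\right) = 253470$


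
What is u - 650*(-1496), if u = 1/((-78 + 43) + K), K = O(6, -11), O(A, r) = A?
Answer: 28199599/29 ≈ 9.7240e+5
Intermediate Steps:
K = 6
u = -1/29 (u = 1/((-78 + 43) + 6) = 1/(-35 + 6) = 1/(-29) = -1/29 ≈ -0.034483)
u - 650*(-1496) = -1/29 - 650*(-1496) = -1/29 + 972400 = 28199599/29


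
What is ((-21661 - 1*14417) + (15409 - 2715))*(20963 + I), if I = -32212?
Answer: 263046616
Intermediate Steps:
((-21661 - 1*14417) + (15409 - 2715))*(20963 + I) = ((-21661 - 1*14417) + (15409 - 2715))*(20963 - 32212) = ((-21661 - 14417) + 12694)*(-11249) = (-36078 + 12694)*(-11249) = -23384*(-11249) = 263046616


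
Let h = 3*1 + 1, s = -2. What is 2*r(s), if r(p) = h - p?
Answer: 12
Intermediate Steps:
h = 4 (h = 3 + 1 = 4)
r(p) = 4 - p
2*r(s) = 2*(4 - 1*(-2)) = 2*(4 + 2) = 2*6 = 12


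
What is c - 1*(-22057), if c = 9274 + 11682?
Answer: 43013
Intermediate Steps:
c = 20956
c - 1*(-22057) = 20956 - 1*(-22057) = 20956 + 22057 = 43013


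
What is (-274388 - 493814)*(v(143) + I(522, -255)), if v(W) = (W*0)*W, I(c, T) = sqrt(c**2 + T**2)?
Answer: -2304606*sqrt(37501) ≈ -4.4629e+8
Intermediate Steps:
I(c, T) = sqrt(T**2 + c**2)
v(W) = 0 (v(W) = 0*W = 0)
(-274388 - 493814)*(v(143) + I(522, -255)) = (-274388 - 493814)*(0 + sqrt((-255)**2 + 522**2)) = -768202*(0 + sqrt(65025 + 272484)) = -768202*(0 + sqrt(337509)) = -768202*(0 + 3*sqrt(37501)) = -2304606*sqrt(37501)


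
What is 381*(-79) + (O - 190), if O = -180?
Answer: -30469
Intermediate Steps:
381*(-79) + (O - 190) = 381*(-79) + (-180 - 190) = -30099 - 370 = -30469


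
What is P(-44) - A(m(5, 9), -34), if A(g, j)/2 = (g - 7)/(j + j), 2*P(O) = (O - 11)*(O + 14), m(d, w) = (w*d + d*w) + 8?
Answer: 28141/34 ≈ 827.68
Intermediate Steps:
m(d, w) = 8 + 2*d*w (m(d, w) = (d*w + d*w) + 8 = 2*d*w + 8 = 8 + 2*d*w)
P(O) = (-11 + O)*(14 + O)/2 (P(O) = ((O - 11)*(O + 14))/2 = ((-11 + O)*(14 + O))/2 = (-11 + O)*(14 + O)/2)
A(g, j) = (-7 + g)/j (A(g, j) = 2*((g - 7)/(j + j)) = 2*((-7 + g)/((2*j))) = 2*((-7 + g)*(1/(2*j))) = 2*((-7 + g)/(2*j)) = (-7 + g)/j)
P(-44) - A(m(5, 9), -34) = (-77 + (½)*(-44)² + (3/2)*(-44)) - (-7 + (8 + 2*5*9))/(-34) = (-77 + (½)*1936 - 66) - (-1)*(-7 + (8 + 90))/34 = (-77 + 968 - 66) - (-1)*(-7 + 98)/34 = 825 - (-1)*91/34 = 825 - 1*(-91/34) = 825 + 91/34 = 28141/34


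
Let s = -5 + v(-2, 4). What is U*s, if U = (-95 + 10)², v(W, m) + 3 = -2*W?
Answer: -28900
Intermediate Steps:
v(W, m) = -3 - 2*W
U = 7225 (U = (-85)² = 7225)
s = -4 (s = -5 + (-3 - 2*(-2)) = -5 + (-3 + 4) = -5 + 1 = -4)
U*s = 7225*(-4) = -28900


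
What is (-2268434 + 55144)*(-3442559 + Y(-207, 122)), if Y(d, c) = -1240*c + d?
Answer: 7954666071340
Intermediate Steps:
Y(d, c) = d - 1240*c
(-2268434 + 55144)*(-3442559 + Y(-207, 122)) = (-2268434 + 55144)*(-3442559 + (-207 - 1240*122)) = -2213290*(-3442559 + (-207 - 151280)) = -2213290*(-3442559 - 151487) = -2213290*(-3594046) = 7954666071340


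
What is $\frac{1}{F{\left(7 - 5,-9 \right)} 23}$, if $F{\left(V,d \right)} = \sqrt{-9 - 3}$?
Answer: $- \frac{i \sqrt{3}}{138} \approx - 0.012551 i$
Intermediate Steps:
$F{\left(V,d \right)} = 2 i \sqrt{3}$ ($F{\left(V,d \right)} = \sqrt{-12} = 2 i \sqrt{3}$)
$\frac{1}{F{\left(7 - 5,-9 \right)} 23} = \frac{1}{2 i \sqrt{3} \cdot 23} = \frac{1}{46 i \sqrt{3}} = - \frac{i \sqrt{3}}{138}$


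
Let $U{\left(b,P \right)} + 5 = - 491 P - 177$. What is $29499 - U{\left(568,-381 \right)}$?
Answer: $-157390$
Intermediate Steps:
$U{\left(b,P \right)} = -182 - 491 P$ ($U{\left(b,P \right)} = -5 - \left(177 + 491 P\right) = -182 - 491 P$)
$29499 - U{\left(568,-381 \right)} = 29499 - \left(-182 - -187071\right) = 29499 - \left(-182 + 187071\right) = 29499 - 186889 = -157390$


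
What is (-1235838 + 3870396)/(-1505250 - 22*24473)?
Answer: -1317279/1021828 ≈ -1.2891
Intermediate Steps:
(-1235838 + 3870396)/(-1505250 - 22*24473) = 2634558/(-1505250 - 538406) = 2634558/(-2043656) = 2634558*(-1/2043656) = -1317279/1021828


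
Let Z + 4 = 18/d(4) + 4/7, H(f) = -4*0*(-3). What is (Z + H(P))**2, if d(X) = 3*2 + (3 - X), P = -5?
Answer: 36/1225 ≈ 0.029388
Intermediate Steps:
d(X) = 9 - X (d(X) = 6 + (3 - X) = 9 - X)
H(f) = 0 (H(f) = 0*(-3) = 0)
Z = 6/35 (Z = -4 + (18/(9 - 1*4) + 4/7) = -4 + (18/(9 - 4) + 4*(1/7)) = -4 + (18/5 + 4/7) = -4 + 146/35 = 6/35 ≈ 0.17143)
(Z + H(P))**2 = (6/35 + 0)**2 = (6/35)**2 = 36/1225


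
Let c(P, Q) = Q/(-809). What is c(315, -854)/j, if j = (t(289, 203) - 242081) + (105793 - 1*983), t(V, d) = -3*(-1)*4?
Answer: -854/111042531 ≈ -7.6907e-6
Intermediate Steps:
c(P, Q) = -Q/809 (c(P, Q) = Q*(-1/809) = -Q/809)
t(V, d) = 12 (t(V, d) = 3*4 = 12)
j = -137259 (j = (12 - 242081) + (105793 - 1*983) = -242069 + (105793 - 983) = -242069 + 104810 = -137259)
c(315, -854)/j = -1/809*(-854)/(-137259) = (854/809)*(-1/137259) = -854/111042531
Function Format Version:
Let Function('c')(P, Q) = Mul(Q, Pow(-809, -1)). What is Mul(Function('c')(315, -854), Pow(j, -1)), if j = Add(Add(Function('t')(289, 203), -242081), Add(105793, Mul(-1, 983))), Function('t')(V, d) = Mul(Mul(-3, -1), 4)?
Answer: Rational(-854, 111042531) ≈ -7.6907e-6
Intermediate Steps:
Function('c')(P, Q) = Mul(Rational(-1, 809), Q) (Function('c')(P, Q) = Mul(Q, Rational(-1, 809)) = Mul(Rational(-1, 809), Q))
Function('t')(V, d) = 12 (Function('t')(V, d) = Mul(3, 4) = 12)
j = -137259 (j = Add(Add(12, -242081), Add(105793, Mul(-1, 983))) = Add(-242069, Add(105793, -983)) = Add(-242069, 104810) = -137259)
Mul(Function('c')(315, -854), Pow(j, -1)) = Mul(Mul(Rational(-1, 809), -854), Pow(-137259, -1)) = Mul(Rational(854, 809), Rational(-1, 137259)) = Rational(-854, 111042531)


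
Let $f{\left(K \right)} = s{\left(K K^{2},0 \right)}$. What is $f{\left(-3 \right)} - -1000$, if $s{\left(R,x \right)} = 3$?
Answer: $1003$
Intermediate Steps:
$f{\left(K \right)} = 3$
$f{\left(-3 \right)} - -1000 = 3 - -1000 = 3 + 1000 = 1003$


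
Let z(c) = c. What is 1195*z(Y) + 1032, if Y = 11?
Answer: 14177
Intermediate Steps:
1195*z(Y) + 1032 = 1195*11 + 1032 = 13145 + 1032 = 14177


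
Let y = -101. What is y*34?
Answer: -3434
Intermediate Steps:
y*34 = -101*34 = -3434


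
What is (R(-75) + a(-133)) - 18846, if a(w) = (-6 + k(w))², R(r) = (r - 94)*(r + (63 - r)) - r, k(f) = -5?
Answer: -29297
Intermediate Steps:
R(r) = -5922 + 62*r (R(r) = (-94 + r)*63 - r = (-5922 + 63*r) - r = -5922 + 62*r)
a(w) = 121 (a(w) = (-6 - 5)² = (-11)² = 121)
(R(-75) + a(-133)) - 18846 = ((-5922 + 62*(-75)) + 121) - 18846 = ((-5922 - 4650) + 121) - 18846 = (-10572 + 121) - 18846 = -10451 - 18846 = -29297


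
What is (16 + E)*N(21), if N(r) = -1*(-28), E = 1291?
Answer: 36596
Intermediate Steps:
N(r) = 28
(16 + E)*N(21) = (16 + 1291)*28 = 1307*28 = 36596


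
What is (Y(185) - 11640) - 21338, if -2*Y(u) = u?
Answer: -66141/2 ≈ -33071.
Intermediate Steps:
Y(u) = -u/2
(Y(185) - 11640) - 21338 = (-½*185 - 11640) - 21338 = (-185/2 - 11640) - 21338 = -23465/2 - 21338 = -66141/2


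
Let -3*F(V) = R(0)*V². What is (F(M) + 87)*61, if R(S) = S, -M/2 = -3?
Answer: 5307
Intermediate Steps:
M = 6 (M = -2*(-3) = 6)
F(V) = 0 (F(V) = -0*V² = -⅓*0 = 0)
(F(M) + 87)*61 = (0 + 87)*61 = 87*61 = 5307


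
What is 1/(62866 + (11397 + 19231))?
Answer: 1/93494 ≈ 1.0696e-5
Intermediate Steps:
1/(62866 + (11397 + 19231)) = 1/(62866 + 30628) = 1/93494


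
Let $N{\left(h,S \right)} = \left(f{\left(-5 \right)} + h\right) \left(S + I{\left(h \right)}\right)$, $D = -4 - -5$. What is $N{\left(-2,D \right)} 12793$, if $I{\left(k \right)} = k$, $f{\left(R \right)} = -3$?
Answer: $63965$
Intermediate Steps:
$D = 1$ ($D = -4 + 5 = 1$)
$N{\left(h,S \right)} = \left(-3 + h\right) \left(S + h\right)$
$N{\left(-2,D \right)} 12793 = \left(\left(-2\right)^{2} - 3 - -6 + 1 \left(-2\right)\right) 12793 = \left(4 - 3 + 6 - 2\right) 12793 = 5 \cdot 12793 = 63965$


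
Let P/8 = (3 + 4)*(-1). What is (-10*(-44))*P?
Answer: -24640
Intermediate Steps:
P = -56 (P = 8*((3 + 4)*(-1)) = 8*(7*(-1)) = 8*(-7) = -56)
(-10*(-44))*P = -10*(-44)*(-56) = 440*(-56) = -24640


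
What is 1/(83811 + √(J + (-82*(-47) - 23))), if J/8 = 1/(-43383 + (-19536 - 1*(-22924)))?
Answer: 478860135/40133724885794 - √6128067375815/280936074200558 ≈ 1.1923e-5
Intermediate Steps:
J = -8/39995 (J = 8/(-43383 + (-19536 - 1*(-22924))) = 8/(-43383 + (-19536 + 22924)) = 8/(-43383 + 3388) = 8/(-39995) = 8*(-1/39995) = -8/39995 ≈ -0.00020003)
1/(83811 + √(J + (-82*(-47) - 23))) = 1/(83811 + √(-8/39995 + (-82*(-47) - 23))) = 1/(83811 + √(-8/39995 + (3854 - 23))) = 1/(83811 + √(-8/39995 + 3831)) = 1/(83811 + √(153220837/39995)) = 1/(83811 + √6128067375815/39995)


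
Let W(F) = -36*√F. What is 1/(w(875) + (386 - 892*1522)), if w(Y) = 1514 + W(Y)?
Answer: -12553/17018392872 + 5*√35/51055178616 ≈ -7.3703e-7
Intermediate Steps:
w(Y) = 1514 - 36*√Y
1/(w(875) + (386 - 892*1522)) = 1/((1514 - 180*√35) + (386 - 892*1522)) = 1/((1514 - 180*√35) + (386 - 1357624)) = 1/((1514 - 180*√35) - 1357238) = 1/(-1355724 - 180*√35)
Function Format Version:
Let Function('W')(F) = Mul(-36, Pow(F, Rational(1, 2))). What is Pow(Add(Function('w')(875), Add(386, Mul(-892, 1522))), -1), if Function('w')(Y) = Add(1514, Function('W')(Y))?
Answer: Add(Rational(-12553, 17018392872), Mul(Rational(5, 51055178616), Pow(35, Rational(1, 2)))) ≈ -7.3703e-7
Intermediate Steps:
Function('w')(Y) = Add(1514, Mul(-36, Pow(Y, Rational(1, 2))))
Pow(Add(Function('w')(875), Add(386, Mul(-892, 1522))), -1) = Pow(Add(Add(1514, Mul(-36, Pow(875, Rational(1, 2)))), Add(386, Mul(-892, 1522))), -1) = Pow(Add(Add(1514, Mul(-36, Mul(5, Pow(35, Rational(1, 2))))), Add(386, -1357624)), -1) = Pow(Add(Add(1514, Mul(-180, Pow(35, Rational(1, 2)))), -1357238), -1) = Pow(Add(-1355724, Mul(-180, Pow(35, Rational(1, 2)))), -1)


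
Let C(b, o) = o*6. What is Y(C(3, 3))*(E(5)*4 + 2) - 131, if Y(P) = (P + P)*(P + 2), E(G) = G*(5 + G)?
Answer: 145309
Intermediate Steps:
C(b, o) = 6*o
Y(P) = 2*P*(2 + P) (Y(P) = (2*P)*(2 + P) = 2*P*(2 + P))
Y(C(3, 3))*(E(5)*4 + 2) - 131 = (2*(6*3)*(2 + 6*3))*((5*(5 + 5))*4 + 2) - 131 = (2*18*(2 + 18))*((5*10)*4 + 2) - 131 = (2*18*20)*(50*4 + 2) - 131 = 720*(200 + 2) - 131 = 720*202 - 131 = 145440 - 131 = 145309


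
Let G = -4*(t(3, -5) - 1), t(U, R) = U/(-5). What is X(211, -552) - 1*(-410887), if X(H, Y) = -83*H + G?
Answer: 1966902/5 ≈ 3.9338e+5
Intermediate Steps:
t(U, R) = -U/5 (t(U, R) = U*(-1/5) = -U/5)
G = 32/5 (G = -4*(-1/5*3 - 1) = -4*(-3/5 - 1) = -4*(-8/5) = 32/5 ≈ 6.4000)
X(H, Y) = 32/5 - 83*H (X(H, Y) = -83*H + 32/5 = 32/5 - 83*H)
X(211, -552) - 1*(-410887) = (32/5 - 83*211) - 1*(-410887) = (32/5 - 17513) + 410887 = -87533/5 + 410887 = 1966902/5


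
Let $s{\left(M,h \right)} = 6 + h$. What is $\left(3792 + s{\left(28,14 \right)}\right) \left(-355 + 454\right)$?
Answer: $377388$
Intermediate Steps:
$\left(3792 + s{\left(28,14 \right)}\right) \left(-355 + 454\right) = \left(3792 + \left(6 + 14\right)\right) \left(-355 + 454\right) = \left(3792 + 20\right) 99 = 3812 \cdot 99 = 377388$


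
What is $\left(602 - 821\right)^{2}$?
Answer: $47961$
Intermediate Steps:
$\left(602 - 821\right)^{2} = \left(-219\right)^{2} = 47961$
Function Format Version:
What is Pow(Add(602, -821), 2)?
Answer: 47961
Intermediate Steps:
Pow(Add(602, -821), 2) = Pow(-219, 2) = 47961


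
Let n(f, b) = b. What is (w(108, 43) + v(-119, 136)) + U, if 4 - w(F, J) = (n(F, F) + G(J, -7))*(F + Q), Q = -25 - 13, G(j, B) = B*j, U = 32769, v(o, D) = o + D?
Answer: 46300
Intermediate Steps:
v(o, D) = D + o
Q = -38
w(F, J) = 4 - (-38 + F)*(F - 7*J) (w(F, J) = 4 - (F - 7*J)*(F - 38) = 4 - (F - 7*J)*(-38 + F) = 4 - (-38 + F)*(F - 7*J))
(w(108, 43) + v(-119, 136)) + U = ((4 - 1*108**2 - 266*43 + 38*108 + 7*108*43) + (136 - 119)) + 32769 = ((4 - 1*11664 - 11438 + 4104 + 32508) + 17) + 32769 = ((4 - 11664 - 11438 + 4104 + 32508) + 17) + 32769 = (13514 + 17) + 32769 = 13531 + 32769 = 46300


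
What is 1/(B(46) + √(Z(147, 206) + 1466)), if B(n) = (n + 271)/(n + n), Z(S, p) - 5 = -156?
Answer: -29164/11029671 + 8464*√1315/11029671 ≈ 0.025183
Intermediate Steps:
Z(S, p) = -151 (Z(S, p) = 5 - 156 = -151)
B(n) = (271 + n)/(2*n) (B(n) = (271 + n)/((2*n)) = (271 + n)*(1/(2*n)) = (271 + n)/(2*n))
1/(B(46) + √(Z(147, 206) + 1466)) = 1/((½)*(271 + 46)/46 + √(-151 + 1466)) = 1/((½)*(1/46)*317 + √1315) = 1/(317/92 + √1315)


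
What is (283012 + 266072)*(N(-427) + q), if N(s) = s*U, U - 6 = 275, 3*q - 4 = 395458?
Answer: 6497677028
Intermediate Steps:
q = 395462/3 (q = 4/3 + (⅓)*395458 = 4/3 + 395458/3 = 395462/3 ≈ 1.3182e+5)
U = 281 (U = 6 + 275 = 281)
N(s) = 281*s (N(s) = s*281 = 281*s)
(283012 + 266072)*(N(-427) + q) = (283012 + 266072)*(281*(-427) + 395462/3) = 549084*(-119987 + 395462/3) = 549084*(35501/3) = 6497677028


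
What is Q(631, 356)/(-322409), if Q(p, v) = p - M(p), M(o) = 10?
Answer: -621/322409 ≈ -0.0019261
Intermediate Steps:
Q(p, v) = -10 + p (Q(p, v) = p - 1*10 = p - 10 = -10 + p)
Q(631, 356)/(-322409) = (-10 + 631)/(-322409) = 621*(-1/322409) = -621/322409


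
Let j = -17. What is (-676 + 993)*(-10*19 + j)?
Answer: -65619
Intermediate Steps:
(-676 + 993)*(-10*19 + j) = (-676 + 993)*(-10*19 - 17) = 317*(-190 - 17) = 317*(-207) = -65619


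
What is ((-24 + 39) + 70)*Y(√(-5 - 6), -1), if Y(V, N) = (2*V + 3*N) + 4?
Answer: 85 + 170*I*√11 ≈ 85.0 + 563.83*I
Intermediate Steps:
Y(V, N) = 4 + 2*V + 3*N
((-24 + 39) + 70)*Y(√(-5 - 6), -1) = ((-24 + 39) + 70)*(4 + 2*√(-5 - 6) + 3*(-1)) = (15 + 70)*(4 + 2*√(-11) - 3) = 85*(4 + 2*(I*√11) - 3) = 85*(4 + 2*I*√11 - 3) = 85*(1 + 2*I*√11) = 85 + 170*I*√11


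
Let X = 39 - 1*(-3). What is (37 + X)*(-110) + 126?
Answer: -8564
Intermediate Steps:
X = 42 (X = 39 + 3 = 42)
(37 + X)*(-110) + 126 = (37 + 42)*(-110) + 126 = 79*(-110) + 126 = -8690 + 126 = -8564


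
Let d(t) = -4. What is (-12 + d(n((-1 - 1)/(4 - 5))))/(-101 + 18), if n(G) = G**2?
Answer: 16/83 ≈ 0.19277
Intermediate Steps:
(-12 + d(n((-1 - 1)/(4 - 5))))/(-101 + 18) = (-12 - 4)/(-101 + 18) = -16/(-83) = -1/83*(-16) = 16/83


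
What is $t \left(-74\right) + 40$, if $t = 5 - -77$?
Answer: $-6028$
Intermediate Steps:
$t = 82$ ($t = 5 + 77 = 82$)
$t \left(-74\right) + 40 = 82 \left(-74\right) + 40 = -6068 + 40 = -6028$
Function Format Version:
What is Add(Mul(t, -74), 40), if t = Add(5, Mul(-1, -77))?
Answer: -6028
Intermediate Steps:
t = 82 (t = Add(5, 77) = 82)
Add(Mul(t, -74), 40) = Add(Mul(82, -74), 40) = Add(-6068, 40) = -6028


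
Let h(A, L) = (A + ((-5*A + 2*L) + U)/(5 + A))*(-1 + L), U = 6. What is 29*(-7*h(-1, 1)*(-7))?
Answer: 0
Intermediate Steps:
h(A, L) = (-1 + L)*(A + (6 - 5*A + 2*L)/(5 + A)) (h(A, L) = (A + ((-5*A + 2*L) + 6)/(5 + A))*(-1 + L) = (A + (6 - 5*A + 2*L)/(5 + A))*(-1 + L) = (-1 + L)*(A + (6 - 5*A + 2*L)/(5 + A)))
29*(-7*h(-1, 1)*(-7)) = 29*(-7*(-6 - 1*(-1)² + 2*1² + 4*1 + 1*(-1)²)/(5 - 1)*(-7)) = 29*(-7*(-6 - 1*1 + 2*1 + 4 + 1*1)/4*(-7)) = 29*(-7*(-6 - 1 + 2 + 4 + 1)/4*(-7)) = 29*(-7*0/4*(-7)) = 29*(-7*0*(-7)) = 29*(0*(-7)) = 29*0 = 0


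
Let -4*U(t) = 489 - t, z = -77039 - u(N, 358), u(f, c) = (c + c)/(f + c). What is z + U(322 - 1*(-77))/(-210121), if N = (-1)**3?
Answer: -11558184244573/150026394 ≈ -77041.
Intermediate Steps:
N = -1
u(f, c) = 2*c/(c + f) (u(f, c) = (2*c)/(c + f) = 2*c/(c + f))
z = -27503639/357 (z = -77039 - 2*358/(358 - 1) = -77039 - 2*358/357 = -77039 - 1*716/357 = -77039 - 716/357 = -27503639/357 ≈ -77041.)
U(t) = -489/4 + t/4 (U(t) = -(489 - t)/4 = -489/4 + t/4)
z + U(322 - 1*(-77))/(-210121) = -27503639/357 + (-489/4 + (322 - 1*(-77))/4)/(-210121) = -27503639/357 + (-489/4 + (322 + 77)/4)*(-1/210121) = -27503639/357 + (-489/4 + (1/4)*399)*(-1/210121) = -27503639/357 + (-489/4 + 399/4)*(-1/210121) = -27503639/357 - 45/2*(-1/210121) = -27503639/357 + 45/420242 = -11558184244573/150026394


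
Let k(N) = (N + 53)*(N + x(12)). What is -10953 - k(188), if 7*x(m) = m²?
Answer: -428531/7 ≈ -61219.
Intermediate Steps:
x(m) = m²/7
k(N) = (53 + N)*(144/7 + N) (k(N) = (N + 53)*(N + (⅐)*12²) = (53 + N)*(N + (⅐)*144) = (53 + N)*(N + 144/7) = (53 + N)*(144/7 + N))
-10953 - k(188) = -10953 - (7632/7 + 188² + (515/7)*188) = -10953 - (7632/7 + 35344 + 96820/7) = -10953 - 1*351860/7 = -10953 - 351860/7 = -428531/7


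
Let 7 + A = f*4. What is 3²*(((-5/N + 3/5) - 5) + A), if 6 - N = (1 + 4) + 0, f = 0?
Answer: -738/5 ≈ -147.60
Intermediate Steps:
A = -7 (A = -7 + 0*4 = -7 + 0 = -7)
N = 1 (N = 6 - ((1 + 4) + 0) = 6 - (5 + 0) = 6 - 1*5 = 6 - 5 = 1)
3²*(((-5/N + 3/5) - 5) + A) = 3²*(((-5/1 + 3/5) - 5) - 7) = 9*(((-5*1 + 3*(⅕)) - 5) - 7) = 9*(((-5 + ⅗) - 5) - 7) = 9*((-22/5 - 5) - 7) = 9*(-47/5 - 7) = 9*(-82/5) = -738/5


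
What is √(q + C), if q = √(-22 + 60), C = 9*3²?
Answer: √(81 + √38) ≈ 9.3362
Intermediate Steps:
C = 81 (C = 9*9 = 81)
q = √38 ≈ 6.1644
√(q + C) = √(√38 + 81) = √(81 + √38)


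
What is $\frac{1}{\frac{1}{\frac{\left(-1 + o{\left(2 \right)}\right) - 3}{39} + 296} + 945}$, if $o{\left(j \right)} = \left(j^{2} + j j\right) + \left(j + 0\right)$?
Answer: $\frac{3850}{3638263} \approx 0.0010582$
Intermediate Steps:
$o{\left(j \right)} = j + 2 j^{2}$ ($o{\left(j \right)} = \left(j^{2} + j^{2}\right) + j = 2 j^{2} + j = j + 2 j^{2}$)
$\frac{1}{\frac{1}{\frac{\left(-1 + o{\left(2 \right)}\right) - 3}{39} + 296} + 945} = \frac{1}{\frac{1}{\frac{\left(-1 + 2 \left(1 + 2 \cdot 2\right)\right) - 3}{39} + 296} + 945} = \frac{1}{\frac{1}{\frac{\left(-1 + 2 \left(1 + 4\right)\right) - 3}{39} + 296} + 945} = \frac{1}{\frac{1}{\frac{\left(-1 + 2 \cdot 5\right) - 3}{39} + 296} + 945} = \frac{1}{\frac{1}{\frac{\left(-1 + 10\right) - 3}{39} + 296} + 945} = \frac{1}{\frac{1}{\frac{9 - 3}{39} + 296} + 945} = \frac{1}{\frac{1}{\frac{1}{39} \cdot 6 + 296} + 945} = \frac{1}{\frac{1}{\frac{2}{13} + 296} + 945} = \frac{1}{\frac{1}{\frac{3850}{13}} + 945} = \frac{1}{\frac{13}{3850} + 945} = \frac{1}{\frac{3638263}{3850}} = \frac{3850}{3638263}$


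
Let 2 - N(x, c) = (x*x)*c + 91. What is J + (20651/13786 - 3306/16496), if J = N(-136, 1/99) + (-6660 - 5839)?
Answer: -71895727459607/5628492936 ≈ -12774.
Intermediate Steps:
N(x, c) = -89 - c*x**2 (N(x, c) = 2 - ((x*x)*c + 91) = 2 - (x**2*c + 91) = 2 - (c*x**2 + 91) = 2 - (91 + c*x**2) = 2 + (-91 - c*x**2) = -89 - c*x**2)
J = -1264708/99 (J = (-89 - 1*(-136)**2/99) + (-6660 - 5839) = (-89 - 1*1/99*18496) - 12499 = (-89 - 18496/99) - 12499 = -27307/99 - 12499 = -1264708/99 ≈ -12775.)
J + (20651/13786 - 3306/16496) = -1264708/99 + (20651/13786 - 3306/16496) = -1264708/99 + (20651*(1/13786) - 3306*1/16496) = -1264708/99 + (20651/13786 - 1653/8248) = -1264708/99 + 73770595/56853464 = -71895727459607/5628492936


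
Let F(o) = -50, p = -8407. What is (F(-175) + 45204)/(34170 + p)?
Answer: 45154/25763 ≈ 1.7527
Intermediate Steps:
(F(-175) + 45204)/(34170 + p) = (-50 + 45204)/(34170 - 8407) = 45154/25763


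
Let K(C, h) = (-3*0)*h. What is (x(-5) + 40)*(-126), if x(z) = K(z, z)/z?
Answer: -5040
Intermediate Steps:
K(C, h) = 0 (K(C, h) = 0*h = 0)
x(z) = 0 (x(z) = 0/z = 0)
(x(-5) + 40)*(-126) = (0 + 40)*(-126) = 40*(-126) = -5040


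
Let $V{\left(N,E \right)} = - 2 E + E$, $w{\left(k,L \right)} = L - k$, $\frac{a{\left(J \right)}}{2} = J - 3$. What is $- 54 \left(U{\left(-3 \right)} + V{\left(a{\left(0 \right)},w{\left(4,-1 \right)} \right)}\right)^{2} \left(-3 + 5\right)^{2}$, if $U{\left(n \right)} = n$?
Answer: $-864$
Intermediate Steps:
$a{\left(J \right)} = -6 + 2 J$ ($a{\left(J \right)} = 2 \left(J - 3\right) = 2 \left(-3 + J\right) = -6 + 2 J$)
$V{\left(N,E \right)} = - E$
$- 54 \left(U{\left(-3 \right)} + V{\left(a{\left(0 \right)},w{\left(4,-1 \right)} \right)}\right)^{2} \left(-3 + 5\right)^{2} = - 54 \left(-3 - \left(-1 - 4\right)\right)^{2} \left(-3 + 5\right)^{2} = - 54 \left(-3 - \left(-1 - 4\right)\right)^{2} \cdot 2^{2} = - 54 \left(-3 - -5\right)^{2} \cdot 4 = - 54 \left(-3 + 5\right)^{2} \cdot 4 = - 54 \cdot 2^{2} \cdot 4 = \left(-54\right) 4 \cdot 4 = \left(-216\right) 4 = -864$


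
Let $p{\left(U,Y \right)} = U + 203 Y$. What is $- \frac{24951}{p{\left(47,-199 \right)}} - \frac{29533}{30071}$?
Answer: $- \frac{147118343}{404454950} \approx -0.36374$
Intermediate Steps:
$- \frac{24951}{p{\left(47,-199 \right)}} - \frac{29533}{30071} = - \frac{24951}{47 + 203 \left(-199\right)} - \frac{29533}{30071} = - \frac{24951}{47 - 40397} - \frac{29533}{30071} = - \frac{24951}{-40350} - \frac{29533}{30071} = \left(-24951\right) \left(- \frac{1}{40350}\right) - \frac{29533}{30071} = \frac{8317}{13450} - \frac{29533}{30071} = - \frac{147118343}{404454950}$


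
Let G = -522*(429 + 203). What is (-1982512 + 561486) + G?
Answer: -1750930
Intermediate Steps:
G = -329904 (G = -522*632 = -329904)
(-1982512 + 561486) + G = (-1982512 + 561486) - 329904 = -1421026 - 329904 = -1750930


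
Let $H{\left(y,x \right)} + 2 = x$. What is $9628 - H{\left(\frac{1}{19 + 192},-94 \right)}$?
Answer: $9724$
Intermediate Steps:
$H{\left(y,x \right)} = -2 + x$
$9628 - H{\left(\frac{1}{19 + 192},-94 \right)} = 9628 - \left(-2 - 94\right) = 9628 - -96 = 9628 + 96 = 9724$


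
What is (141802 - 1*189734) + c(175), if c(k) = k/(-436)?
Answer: -20898527/436 ≈ -47932.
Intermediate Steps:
c(k) = -k/436 (c(k) = k*(-1/436) = -k/436)
(141802 - 1*189734) + c(175) = (141802 - 1*189734) - 1/436*175 = (141802 - 189734) - 175/436 = -47932 - 175/436 = -20898527/436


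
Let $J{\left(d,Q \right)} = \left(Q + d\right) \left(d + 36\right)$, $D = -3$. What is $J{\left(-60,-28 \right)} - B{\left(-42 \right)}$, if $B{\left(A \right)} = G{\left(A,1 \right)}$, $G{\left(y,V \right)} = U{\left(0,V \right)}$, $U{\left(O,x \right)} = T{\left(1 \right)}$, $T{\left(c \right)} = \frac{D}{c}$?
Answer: $2115$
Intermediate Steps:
$T{\left(c \right)} = - \frac{3}{c}$
$U{\left(O,x \right)} = -3$ ($U{\left(O,x \right)} = - \frac{3}{1} = \left(-3\right) 1 = -3$)
$J{\left(d,Q \right)} = \left(36 + d\right) \left(Q + d\right)$ ($J{\left(d,Q \right)} = \left(Q + d\right) \left(36 + d\right) = \left(36 + d\right) \left(Q + d\right)$)
$G{\left(y,V \right)} = -3$
$B{\left(A \right)} = -3$
$J{\left(-60,-28 \right)} - B{\left(-42 \right)} = \left(\left(-60\right)^{2} + 36 \left(-28\right) + 36 \left(-60\right) - -1680\right) - -3 = \left(3600 - 1008 - 2160 + 1680\right) + 3 = 2112 + 3 = 2115$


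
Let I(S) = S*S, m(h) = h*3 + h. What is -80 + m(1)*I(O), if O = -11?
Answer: 404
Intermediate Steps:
m(h) = 4*h (m(h) = 3*h + h = 4*h)
I(S) = S²
-80 + m(1)*I(O) = -80 + (4*1)*(-11)² = -80 + 4*121 = -80 + 484 = 404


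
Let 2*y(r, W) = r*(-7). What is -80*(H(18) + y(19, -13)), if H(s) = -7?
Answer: 5880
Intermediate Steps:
y(r, W) = -7*r/2 (y(r, W) = (r*(-7))/2 = (-7*r)/2 = -7*r/2)
-80*(H(18) + y(19, -13)) = -80*(-7 - 7/2*19) = -80*(-7 - 133/2) = -80*(-147/2) = 5880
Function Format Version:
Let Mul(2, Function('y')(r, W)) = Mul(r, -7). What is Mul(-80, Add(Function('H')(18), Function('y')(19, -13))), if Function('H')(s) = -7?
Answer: 5880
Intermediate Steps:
Function('y')(r, W) = Mul(Rational(-7, 2), r) (Function('y')(r, W) = Mul(Rational(1, 2), Mul(r, -7)) = Mul(Rational(1, 2), Mul(-7, r)) = Mul(Rational(-7, 2), r))
Mul(-80, Add(Function('H')(18), Function('y')(19, -13))) = Mul(-80, Add(-7, Mul(Rational(-7, 2), 19))) = Mul(-80, Add(-7, Rational(-133, 2))) = Mul(-80, Rational(-147, 2)) = 5880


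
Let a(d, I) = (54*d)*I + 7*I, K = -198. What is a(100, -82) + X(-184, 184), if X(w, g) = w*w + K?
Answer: -409716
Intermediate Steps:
X(w, g) = -198 + w² (X(w, g) = w*w - 198 = w² - 198 = -198 + w²)
a(d, I) = 7*I + 54*I*d (a(d, I) = 54*I*d + 7*I = 7*I + 54*I*d)
a(100, -82) + X(-184, 184) = -82*(7 + 54*100) + (-198 + (-184)²) = -82*(7 + 5400) + (-198 + 33856) = -82*5407 + 33658 = -443374 + 33658 = -409716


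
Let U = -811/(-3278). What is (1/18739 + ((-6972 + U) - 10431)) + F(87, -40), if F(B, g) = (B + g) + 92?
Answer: -1060450894081/61426442 ≈ -17264.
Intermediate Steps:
F(B, g) = 92 + B + g
U = 811/3278 (U = -811*(-1/3278) = 811/3278 ≈ 0.24741)
(1/18739 + ((-6972 + U) - 10431)) + F(87, -40) = (1/18739 + ((-6972 + 811/3278) - 10431)) + (92 + 87 - 40) = (1/18739 + (-22853405/3278 - 10431)) + 139 = (1/18739 - 57046223/3278) + 139 = -1068989169519/61426442 + 139 = -1060450894081/61426442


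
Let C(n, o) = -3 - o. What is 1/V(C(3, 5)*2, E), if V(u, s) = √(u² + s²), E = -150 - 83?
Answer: √54545/54545 ≈ 0.0042818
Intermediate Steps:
E = -233
V(u, s) = √(s² + u²)
1/V(C(3, 5)*2, E) = 1/(√((-233)² + ((-3 - 1*5)*2)²)) = 1/(√(54289 + ((-3 - 5)*2)²)) = 1/(√(54289 + (-8*2)²)) = 1/(√(54289 + (-16)²)) = 1/(√(54289 + 256)) = 1/(√54545) = √54545/54545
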